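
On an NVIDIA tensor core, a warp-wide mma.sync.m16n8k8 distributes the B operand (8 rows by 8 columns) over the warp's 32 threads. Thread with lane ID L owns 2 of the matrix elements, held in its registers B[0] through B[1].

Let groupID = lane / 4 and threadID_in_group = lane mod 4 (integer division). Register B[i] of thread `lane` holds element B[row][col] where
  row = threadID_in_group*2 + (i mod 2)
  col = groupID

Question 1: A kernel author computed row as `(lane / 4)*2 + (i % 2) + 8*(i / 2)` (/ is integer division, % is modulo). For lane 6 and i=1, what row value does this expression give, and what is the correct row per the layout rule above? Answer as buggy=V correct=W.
`(lane / 4)*2 + (i % 2) + 8*(i / 2)`[6,1]=>3
lane 6=>6/4=1, 6 mod 4=2
i=1  r:2·2+1=>5  c:1
row: 3 vs 5

buggy=3 correct=5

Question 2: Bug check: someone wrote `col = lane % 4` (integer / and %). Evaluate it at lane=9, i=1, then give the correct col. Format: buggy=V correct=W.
buggy=1 correct=2

`lane % 4`[9,1]->1
9: gid=2,tid=1
[1] (1*2+1,2) = (3,2)
col: 1 vs 2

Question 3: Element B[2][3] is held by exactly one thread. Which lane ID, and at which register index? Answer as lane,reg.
13,0

c=3⇒gr=3  r=2⇒th=1,odd=0
L=3*4+1=13  i=0=0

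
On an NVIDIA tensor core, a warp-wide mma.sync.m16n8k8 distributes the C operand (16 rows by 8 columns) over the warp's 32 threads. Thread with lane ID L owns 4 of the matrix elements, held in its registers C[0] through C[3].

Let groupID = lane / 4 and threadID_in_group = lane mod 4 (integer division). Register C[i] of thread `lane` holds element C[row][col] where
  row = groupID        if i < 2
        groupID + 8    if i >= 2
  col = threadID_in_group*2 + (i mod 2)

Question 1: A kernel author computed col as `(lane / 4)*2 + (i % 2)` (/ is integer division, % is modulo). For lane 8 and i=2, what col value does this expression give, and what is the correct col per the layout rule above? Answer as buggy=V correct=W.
`(lane / 4)*2 + (i % 2)`[8,2]->4
L=8->gid=8>>2=2, tid=8&3=0
[2]->row 2+8=10  col 0·2+0=0
col: 4 vs 0

buggy=4 correct=0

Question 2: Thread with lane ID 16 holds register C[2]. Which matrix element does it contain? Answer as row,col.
12,0

L=16->g=16>>2=4, t=16&3=0
[2]->row 4+8=12  col 0·2+0=0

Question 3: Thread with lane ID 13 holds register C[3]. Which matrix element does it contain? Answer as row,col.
11,3

lane 13->13/4=3, 13 mod 4=1
i=3  r:3+8->11  c:2·1+1->3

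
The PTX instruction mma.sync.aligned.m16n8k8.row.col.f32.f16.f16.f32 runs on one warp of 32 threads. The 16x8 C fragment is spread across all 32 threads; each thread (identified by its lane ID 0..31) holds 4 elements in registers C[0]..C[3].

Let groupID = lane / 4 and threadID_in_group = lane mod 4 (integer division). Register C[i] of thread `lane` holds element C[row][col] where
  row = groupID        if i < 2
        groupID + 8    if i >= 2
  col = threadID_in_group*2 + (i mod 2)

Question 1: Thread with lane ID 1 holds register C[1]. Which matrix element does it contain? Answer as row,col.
0,3

lane 1: G=0 (1/4), T=1 (1%4)
i=1: r=0+0=0, c=1*2+1=3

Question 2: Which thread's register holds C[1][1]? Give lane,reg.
4,1

r:1=>grp=1,rB=0  c:1=>tig=0,lo=1
L=1*4+0=4  i=0*2+1=1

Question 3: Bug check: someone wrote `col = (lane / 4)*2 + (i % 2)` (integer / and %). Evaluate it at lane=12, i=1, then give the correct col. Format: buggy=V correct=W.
buggy=7 correct=1

`(lane / 4)*2 + (i % 2)`[12,1]⇒7
12: gr=3,th=0
[1] (3+0,0*2+1) = (3,1)
col: 7 vs 1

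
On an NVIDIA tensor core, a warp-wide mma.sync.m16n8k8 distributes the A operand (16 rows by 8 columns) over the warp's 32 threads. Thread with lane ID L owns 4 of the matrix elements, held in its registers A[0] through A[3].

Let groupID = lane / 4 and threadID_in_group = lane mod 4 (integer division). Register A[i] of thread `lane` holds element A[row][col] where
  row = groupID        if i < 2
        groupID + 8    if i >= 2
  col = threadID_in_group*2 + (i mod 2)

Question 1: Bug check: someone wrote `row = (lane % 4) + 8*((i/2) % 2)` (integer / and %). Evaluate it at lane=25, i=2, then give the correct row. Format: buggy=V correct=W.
`(lane % 4) + 8*((i/2) % 2)`[25,2]→9
25: G=6,T=1
[2] (6+8,1*2+0) = (14,2)
row: 9 vs 14

buggy=9 correct=14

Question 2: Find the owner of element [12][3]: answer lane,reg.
17,3

r=12→G=4,rhi=1  c=3→T=1,p=1
L=4*4+1=17  i=1*2+1=3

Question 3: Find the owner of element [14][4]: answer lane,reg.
26,2

r=14->g=6,rb=1  c=4->t=2,b0=0
L=6*4+2=26  i=1*2+0=2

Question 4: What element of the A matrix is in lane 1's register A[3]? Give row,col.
8,3

L=1->g=1>>2=0, t=1&3=1
[3]->row 0+8=8  col 1·2+1=3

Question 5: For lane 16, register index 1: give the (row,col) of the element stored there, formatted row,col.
lane 16: gr=4 (16/4), th=0 (16%4)
i=1: r=4+0=4, c=0*2+1=1

4,1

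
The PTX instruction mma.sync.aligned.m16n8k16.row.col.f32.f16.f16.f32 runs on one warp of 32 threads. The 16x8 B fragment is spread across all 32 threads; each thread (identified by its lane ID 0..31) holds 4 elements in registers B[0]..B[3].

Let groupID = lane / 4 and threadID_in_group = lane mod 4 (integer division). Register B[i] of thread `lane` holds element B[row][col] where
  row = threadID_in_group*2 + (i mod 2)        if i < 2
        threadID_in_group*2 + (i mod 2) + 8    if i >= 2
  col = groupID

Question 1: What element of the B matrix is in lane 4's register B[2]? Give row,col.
L=4⇒gr=4>>2=1, th=4&3=0
[2]⇒row 0·2+0+8=8  col gr=1

8,1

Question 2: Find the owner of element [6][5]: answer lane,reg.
c=5->g=5  r=6->rb=0,t=3,b0=0
L=5*4+3=23  i=0*2+0=0

23,0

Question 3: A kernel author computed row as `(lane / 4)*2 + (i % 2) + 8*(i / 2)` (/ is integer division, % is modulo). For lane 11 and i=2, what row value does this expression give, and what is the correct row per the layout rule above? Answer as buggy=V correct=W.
buggy=12 correct=14

`(lane / 4)*2 + (i % 2) + 8*(i / 2)`[11,2]->12
L=11->gid=11>>2=2, tid=11&3=3
[2]->row 3·2+0+8=14  col gid=2
row: 12 vs 14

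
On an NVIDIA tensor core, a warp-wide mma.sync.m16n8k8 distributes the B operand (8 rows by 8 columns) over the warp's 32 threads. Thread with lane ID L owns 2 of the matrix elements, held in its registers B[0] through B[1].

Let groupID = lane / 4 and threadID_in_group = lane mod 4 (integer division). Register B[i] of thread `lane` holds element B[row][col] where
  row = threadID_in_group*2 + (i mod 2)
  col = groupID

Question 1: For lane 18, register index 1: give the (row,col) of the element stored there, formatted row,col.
5,4

lane 18: g=4 (18/4), t=2 (18%4)
i=1: r=2*2+1=5, c=g=4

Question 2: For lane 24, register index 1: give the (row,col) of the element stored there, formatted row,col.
lane 24: grp=6 (24/4), tig=0 (24%4)
i=1: r=0*2+1=1, c=grp=6

1,6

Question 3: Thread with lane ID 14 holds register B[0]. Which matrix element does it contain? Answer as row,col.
lane 14→14/4=3, 14 mod 4=2
i=0  r:2·2+0→4  c:3

4,3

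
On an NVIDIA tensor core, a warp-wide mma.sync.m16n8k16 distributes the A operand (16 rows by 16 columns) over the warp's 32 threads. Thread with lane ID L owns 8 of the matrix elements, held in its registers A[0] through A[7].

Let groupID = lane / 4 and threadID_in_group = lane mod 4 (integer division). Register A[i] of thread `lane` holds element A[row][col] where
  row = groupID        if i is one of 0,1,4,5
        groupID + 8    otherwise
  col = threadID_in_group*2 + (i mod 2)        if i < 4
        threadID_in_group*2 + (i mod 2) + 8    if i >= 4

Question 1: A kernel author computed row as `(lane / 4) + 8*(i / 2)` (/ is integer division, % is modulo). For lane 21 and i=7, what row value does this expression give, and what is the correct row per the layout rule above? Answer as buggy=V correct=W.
`(lane / 4) + 8*(i / 2)`[21,7]→29
lane 21: G=5 (21/4), T=1 (21%4)
i=7: r=5+8=13, c=1*2+1+8=11
row: 29 vs 13

buggy=29 correct=13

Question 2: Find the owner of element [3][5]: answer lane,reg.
r=3⇒gr=3,Rb=0  c=5⇒Cb=0,th=2,odd=1
L=3*4+2=14  i=0*4+0*2+1=1

14,1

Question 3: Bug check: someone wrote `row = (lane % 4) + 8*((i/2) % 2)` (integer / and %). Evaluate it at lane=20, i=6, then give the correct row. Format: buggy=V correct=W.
`(lane % 4) + 8*((i/2) % 2)`[20,6]->8
20: g=5,t=0
[6] (5+8,0*2+0+8) = (13,8)
row: 8 vs 13

buggy=8 correct=13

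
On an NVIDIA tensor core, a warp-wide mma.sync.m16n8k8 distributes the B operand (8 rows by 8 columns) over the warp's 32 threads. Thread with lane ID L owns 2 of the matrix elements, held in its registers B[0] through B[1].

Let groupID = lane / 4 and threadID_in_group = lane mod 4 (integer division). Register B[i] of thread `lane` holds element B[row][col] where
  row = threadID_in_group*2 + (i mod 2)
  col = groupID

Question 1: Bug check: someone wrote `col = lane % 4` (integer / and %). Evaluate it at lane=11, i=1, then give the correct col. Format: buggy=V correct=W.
`lane % 4`[11,1]→3
11: G=2,T=3
[1] (3*2+1,2) = (7,2)
col: 3 vs 2

buggy=3 correct=2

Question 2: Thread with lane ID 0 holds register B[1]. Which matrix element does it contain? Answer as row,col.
1,0

0: grp=0,tig=0
[1] (0*2+1,0) = (1,0)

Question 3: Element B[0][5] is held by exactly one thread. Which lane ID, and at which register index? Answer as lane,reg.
c=5⇒gr=5  r=0⇒th=0,odd=0
L=5*4+0=20  i=0=0

20,0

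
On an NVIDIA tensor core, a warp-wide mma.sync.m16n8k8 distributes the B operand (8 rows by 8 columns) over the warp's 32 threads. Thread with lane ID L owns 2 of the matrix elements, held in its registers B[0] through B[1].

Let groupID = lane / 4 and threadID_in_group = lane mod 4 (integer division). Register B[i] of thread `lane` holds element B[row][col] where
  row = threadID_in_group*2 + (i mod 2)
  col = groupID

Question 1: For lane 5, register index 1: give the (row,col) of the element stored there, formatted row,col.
5: g=1,t=1
[1] (1*2+1,1) = (3,1)

3,1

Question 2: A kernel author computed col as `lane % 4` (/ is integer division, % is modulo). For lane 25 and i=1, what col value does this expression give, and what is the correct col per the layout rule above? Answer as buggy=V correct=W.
buggy=1 correct=6

`lane % 4`[25,1]⇒1
L=25⇒gr=25>>2=6, th=25&3=1
[1]⇒row 1·2+1=3  col gr=6
col: 1 vs 6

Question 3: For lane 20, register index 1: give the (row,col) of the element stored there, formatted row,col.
1,5

20: G=5,T=0
[1] (0*2+1,5) = (1,5)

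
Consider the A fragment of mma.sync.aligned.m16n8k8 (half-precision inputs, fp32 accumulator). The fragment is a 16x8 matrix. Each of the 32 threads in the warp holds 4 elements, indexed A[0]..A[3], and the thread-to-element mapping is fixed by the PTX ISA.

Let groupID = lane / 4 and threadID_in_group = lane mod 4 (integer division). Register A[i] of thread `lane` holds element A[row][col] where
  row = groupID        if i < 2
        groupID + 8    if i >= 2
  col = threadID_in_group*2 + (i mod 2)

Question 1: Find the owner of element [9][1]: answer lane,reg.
r=9->g=1,rb=1  c=1->t=0,b0=1
L=1*4+0=4  i=1*2+1=3

4,3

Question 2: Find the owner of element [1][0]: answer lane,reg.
r=1→G=1,rhi=0  c=0→T=0,p=0
L=1*4+0=4  i=0*2+0=0

4,0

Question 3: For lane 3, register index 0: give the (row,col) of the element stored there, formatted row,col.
lane 3: grp=0 (3/4), tig=3 (3%4)
i=0: r=0+0=0, c=3*2+0=6

0,6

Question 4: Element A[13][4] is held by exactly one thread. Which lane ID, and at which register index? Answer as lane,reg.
r=13->g=5,rb=1  c=4->t=2,b0=0
L=5*4+2=22  i=1*2+0=2

22,2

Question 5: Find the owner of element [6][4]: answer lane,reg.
26,0

r:6=>grp=6,rB=0  c:4=>tig=2,lo=0
L=6*4+2=26  i=0*2+0=0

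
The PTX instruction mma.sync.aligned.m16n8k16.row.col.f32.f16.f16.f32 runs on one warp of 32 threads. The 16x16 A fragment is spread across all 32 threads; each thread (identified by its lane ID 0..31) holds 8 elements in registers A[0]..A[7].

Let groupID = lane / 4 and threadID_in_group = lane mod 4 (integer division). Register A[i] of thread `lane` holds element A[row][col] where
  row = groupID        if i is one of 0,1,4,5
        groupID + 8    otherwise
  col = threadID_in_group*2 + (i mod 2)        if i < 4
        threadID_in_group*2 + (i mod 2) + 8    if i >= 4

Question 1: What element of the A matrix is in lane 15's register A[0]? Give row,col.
L=15→G=15>>2=3, T=15&3=3
[0]→row 3+0=3  col 3·2+0+0=6

3,6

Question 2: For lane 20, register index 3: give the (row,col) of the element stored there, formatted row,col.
13,1

20: grp=5,tig=0
[3] (5+8,0*2+1+0) = (13,1)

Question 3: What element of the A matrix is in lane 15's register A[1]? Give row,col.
lane 15->15/4=3, 15 mod 4=3
i=1  r:3+0->3  c:2·3+1+0->7

3,7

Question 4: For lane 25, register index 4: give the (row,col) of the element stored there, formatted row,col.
lane 25->25/4=6, 25 mod 4=1
i=4  r:6+0->6  c:2·1+0+8->10

6,10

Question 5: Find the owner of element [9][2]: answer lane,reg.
5,2

r=9⇒gr=1,Rb=1  c=2⇒Cb=0,th=1,odd=0
L=1*4+1=5  i=0*4+1*2+0=2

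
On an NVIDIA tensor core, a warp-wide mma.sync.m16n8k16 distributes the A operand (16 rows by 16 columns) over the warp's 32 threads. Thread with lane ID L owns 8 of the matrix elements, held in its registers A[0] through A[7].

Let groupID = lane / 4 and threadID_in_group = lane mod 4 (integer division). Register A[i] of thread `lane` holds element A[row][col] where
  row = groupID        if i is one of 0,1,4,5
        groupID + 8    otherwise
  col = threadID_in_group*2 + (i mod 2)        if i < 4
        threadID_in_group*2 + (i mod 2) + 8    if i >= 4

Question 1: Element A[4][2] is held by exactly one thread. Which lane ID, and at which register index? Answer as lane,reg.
r=4⇒gr=4,Rb=0  c=2⇒Cb=0,th=1,odd=0
L=4*4+1=17  i=0*4+0*2+0=0

17,0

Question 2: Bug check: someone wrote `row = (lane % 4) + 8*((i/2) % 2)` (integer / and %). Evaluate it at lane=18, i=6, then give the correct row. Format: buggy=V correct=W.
`(lane % 4) + 8*((i/2) % 2)`[18,6]=>10
18: grp=4,tig=2
[6] (4+8,2*2+0+8) = (12,12)
row: 10 vs 12

buggy=10 correct=12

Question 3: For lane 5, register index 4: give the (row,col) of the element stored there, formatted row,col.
lane 5: G=1 (5/4), T=1 (5%4)
i=4: r=1+0=1, c=1*2+0+8=10

1,10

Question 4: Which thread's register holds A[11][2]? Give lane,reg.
13,2

r=11⇒gr=3,Rb=1  c=2⇒Cb=0,th=1,odd=0
L=3*4+1=13  i=0*4+1*2+0=2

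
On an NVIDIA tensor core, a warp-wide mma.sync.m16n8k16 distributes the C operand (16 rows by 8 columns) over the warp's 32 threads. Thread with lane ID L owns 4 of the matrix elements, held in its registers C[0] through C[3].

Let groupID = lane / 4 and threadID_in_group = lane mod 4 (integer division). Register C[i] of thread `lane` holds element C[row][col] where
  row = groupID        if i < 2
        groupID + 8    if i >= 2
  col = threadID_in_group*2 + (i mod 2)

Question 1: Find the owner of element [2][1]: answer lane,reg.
r=2→G=2,rhi=0  c=1→T=0,p=1
L=2*4+0=8  i=0*2+1=1

8,1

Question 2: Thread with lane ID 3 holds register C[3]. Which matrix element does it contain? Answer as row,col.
lane 3: grp=0 (3/4), tig=3 (3%4)
i=3: r=0+8=8, c=3*2+1=7

8,7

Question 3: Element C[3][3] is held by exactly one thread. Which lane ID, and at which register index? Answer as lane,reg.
r: 3->gid=3,r8=0  c: 3->tid=1,i&1=1
L=3*4+1=13  i=0*2+1=1

13,1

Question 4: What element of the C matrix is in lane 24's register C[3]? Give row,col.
lane 24=>24/4=6, 24 mod 4=0
i=3  r:6+8=>14  c:2·0+1=>1

14,1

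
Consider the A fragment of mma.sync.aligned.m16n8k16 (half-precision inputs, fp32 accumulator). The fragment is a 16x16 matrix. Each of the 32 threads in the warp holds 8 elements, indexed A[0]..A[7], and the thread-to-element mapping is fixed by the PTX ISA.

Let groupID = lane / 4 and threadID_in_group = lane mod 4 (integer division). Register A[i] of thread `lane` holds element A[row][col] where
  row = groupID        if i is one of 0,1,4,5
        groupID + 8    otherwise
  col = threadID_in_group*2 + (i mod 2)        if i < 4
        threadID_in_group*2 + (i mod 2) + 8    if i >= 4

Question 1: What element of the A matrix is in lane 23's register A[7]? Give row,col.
13,15

lane 23⇒23/4=5, 23 mod 4=3
i=7  r:5+8⇒13  c:2·3+1+8⇒15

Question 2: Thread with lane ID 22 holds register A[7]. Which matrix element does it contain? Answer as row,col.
13,13

22: gid=5,tid=2
[7] (5+8,2*2+1+8) = (13,13)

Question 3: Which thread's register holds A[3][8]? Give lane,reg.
r=3⇒gr=3,Rb=0  c=8⇒Cb=1,th=0,odd=0
L=3*4+0=12  i=1*4+0*2+0=4

12,4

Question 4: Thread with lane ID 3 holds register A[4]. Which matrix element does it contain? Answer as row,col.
L=3→G=3>>2=0, T=3&3=3
[4]→row 0+0=0  col 3·2+0+8=14

0,14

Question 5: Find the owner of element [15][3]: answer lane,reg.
r:15=>grp=7,rB=1  c:3=>cB=0,tig=1,lo=1
L=7*4+1=29  i=0*4+1*2+1=3

29,3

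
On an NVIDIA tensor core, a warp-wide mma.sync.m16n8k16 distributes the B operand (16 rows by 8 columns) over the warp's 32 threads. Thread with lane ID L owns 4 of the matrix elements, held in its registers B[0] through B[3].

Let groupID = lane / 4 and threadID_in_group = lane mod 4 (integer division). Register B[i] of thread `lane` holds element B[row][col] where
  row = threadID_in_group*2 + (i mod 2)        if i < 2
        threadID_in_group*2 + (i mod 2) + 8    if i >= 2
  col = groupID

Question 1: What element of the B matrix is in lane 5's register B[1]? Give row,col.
lane 5: G=1 (5/4), T=1 (5%4)
i=1: r=1*2+1+0=3, c=G=1

3,1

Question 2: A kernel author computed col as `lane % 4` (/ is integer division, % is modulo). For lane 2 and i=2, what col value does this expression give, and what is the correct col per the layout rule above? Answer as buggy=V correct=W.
`lane % 4`[2,2]⇒2
L=2⇒gr=2>>2=0, th=2&3=2
[2]⇒row 2·2+0+8=12  col gr=0
col: 2 vs 0

buggy=2 correct=0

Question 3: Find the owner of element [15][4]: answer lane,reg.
c=4→G=4  r=15→rhi=1,T=3,p=1
L=4*4+3=19  i=1*2+1=3

19,3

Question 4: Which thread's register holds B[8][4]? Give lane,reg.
16,2

c:4=>grp=4  r:8=>rB=1,tig=0,lo=0
L=4*4+0=16  i=1*2+0=2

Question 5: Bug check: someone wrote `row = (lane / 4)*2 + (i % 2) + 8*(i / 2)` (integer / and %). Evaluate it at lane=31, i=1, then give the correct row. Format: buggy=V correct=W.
`(lane / 4)*2 + (i % 2) + 8*(i / 2)`[31,1]->15
31: g=7,t=3
[1] (3*2+1+0,7) = (7,7)
row: 15 vs 7

buggy=15 correct=7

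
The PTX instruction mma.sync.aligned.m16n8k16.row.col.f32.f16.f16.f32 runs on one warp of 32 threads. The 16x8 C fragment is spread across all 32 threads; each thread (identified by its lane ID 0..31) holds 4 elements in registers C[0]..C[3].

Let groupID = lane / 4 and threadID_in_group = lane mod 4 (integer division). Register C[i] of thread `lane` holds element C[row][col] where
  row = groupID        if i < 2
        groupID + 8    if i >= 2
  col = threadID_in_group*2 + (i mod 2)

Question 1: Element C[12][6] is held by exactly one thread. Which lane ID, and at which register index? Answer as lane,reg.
r=12→G=4,rhi=1  c=6→T=3,p=0
L=4*4+3=19  i=1*2+0=2

19,2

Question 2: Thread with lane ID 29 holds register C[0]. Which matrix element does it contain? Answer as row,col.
7,2

L=29→G=29>>2=7, T=29&3=1
[0]→row 7+0=7  col 1·2+0=2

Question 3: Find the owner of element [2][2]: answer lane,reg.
9,0

r:2=>grp=2,rB=0  c:2=>tig=1,lo=0
L=2*4+1=9  i=0*2+0=0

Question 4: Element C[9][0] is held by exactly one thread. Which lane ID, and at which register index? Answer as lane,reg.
4,2

r:9=>grp=1,rB=1  c:0=>tig=0,lo=0
L=1*4+0=4  i=1*2+0=2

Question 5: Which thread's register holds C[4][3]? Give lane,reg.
17,1

r: 4->gid=4,r8=0  c: 3->tid=1,i&1=1
L=4*4+1=17  i=0*2+1=1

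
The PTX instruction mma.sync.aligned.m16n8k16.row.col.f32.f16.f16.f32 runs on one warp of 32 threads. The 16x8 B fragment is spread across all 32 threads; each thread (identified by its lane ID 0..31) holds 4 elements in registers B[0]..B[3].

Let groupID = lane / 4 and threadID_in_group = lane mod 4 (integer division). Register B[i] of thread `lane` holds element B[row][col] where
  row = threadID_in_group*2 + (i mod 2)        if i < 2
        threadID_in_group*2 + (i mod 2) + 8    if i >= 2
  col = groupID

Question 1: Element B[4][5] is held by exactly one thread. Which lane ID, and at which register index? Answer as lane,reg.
22,0

c: 5->gid=5  r: 4->r8=0,tid=2,i&1=0
L=5*4+2=22  i=0*2+0=0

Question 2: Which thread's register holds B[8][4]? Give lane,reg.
16,2

c=4⇒gr=4  r=8⇒Rb=1,th=0,odd=0
L=4*4+0=16  i=1*2+0=2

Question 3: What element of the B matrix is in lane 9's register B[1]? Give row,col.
3,2

L=9→G=9>>2=2, T=9&3=1
[1]→row 1·2+1+0=3  col G=2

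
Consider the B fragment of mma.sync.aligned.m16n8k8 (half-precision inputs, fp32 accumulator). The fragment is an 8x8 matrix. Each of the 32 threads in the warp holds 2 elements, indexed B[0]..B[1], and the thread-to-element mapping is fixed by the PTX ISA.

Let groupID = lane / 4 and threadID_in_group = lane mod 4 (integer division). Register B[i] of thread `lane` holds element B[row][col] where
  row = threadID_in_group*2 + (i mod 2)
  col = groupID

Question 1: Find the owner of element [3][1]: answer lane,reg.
5,1

c:1=>grp=1  r:3=>tig=1,lo=1
L=1*4+1=5  i=1=1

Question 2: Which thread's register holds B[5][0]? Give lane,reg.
2,1

c=0⇒gr=0  r=5⇒th=2,odd=1
L=0*4+2=2  i=1=1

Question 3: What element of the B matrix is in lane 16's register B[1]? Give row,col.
16: G=4,T=0
[1] (0*2+1,4) = (1,4)

1,4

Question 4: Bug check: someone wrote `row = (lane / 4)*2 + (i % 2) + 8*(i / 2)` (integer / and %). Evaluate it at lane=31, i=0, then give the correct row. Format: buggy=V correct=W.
`(lane / 4)*2 + (i % 2) + 8*(i / 2)`[31,0]⇒14
L=31⇒gr=31>>2=7, th=31&3=3
[0]⇒row 3·2+0=6  col gr=7
row: 14 vs 6

buggy=14 correct=6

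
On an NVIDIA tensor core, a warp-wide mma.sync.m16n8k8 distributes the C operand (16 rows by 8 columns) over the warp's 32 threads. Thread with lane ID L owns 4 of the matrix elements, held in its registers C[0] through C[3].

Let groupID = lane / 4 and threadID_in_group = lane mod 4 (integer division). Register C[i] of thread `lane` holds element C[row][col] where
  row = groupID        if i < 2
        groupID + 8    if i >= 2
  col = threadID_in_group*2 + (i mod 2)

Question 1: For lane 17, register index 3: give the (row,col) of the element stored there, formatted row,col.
12,3

17: gid=4,tid=1
[3] (4+8,1*2+1) = (12,3)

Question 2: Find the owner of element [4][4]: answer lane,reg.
18,0

r=4->g=4,rb=0  c=4->t=2,b0=0
L=4*4+2=18  i=0*2+0=0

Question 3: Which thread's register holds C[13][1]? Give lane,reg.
20,3

r: 13->gid=5,r8=1  c: 1->tid=0,i&1=1
L=5*4+0=20  i=1*2+1=3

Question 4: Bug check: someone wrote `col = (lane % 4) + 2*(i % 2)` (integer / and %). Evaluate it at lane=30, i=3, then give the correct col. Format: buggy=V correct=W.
buggy=4 correct=5

`(lane % 4) + 2*(i % 2)`[30,3]=>4
lane 30: grp=7 (30/4), tig=2 (30%4)
i=3: r=7+8=15, c=2*2+1=5
col: 4 vs 5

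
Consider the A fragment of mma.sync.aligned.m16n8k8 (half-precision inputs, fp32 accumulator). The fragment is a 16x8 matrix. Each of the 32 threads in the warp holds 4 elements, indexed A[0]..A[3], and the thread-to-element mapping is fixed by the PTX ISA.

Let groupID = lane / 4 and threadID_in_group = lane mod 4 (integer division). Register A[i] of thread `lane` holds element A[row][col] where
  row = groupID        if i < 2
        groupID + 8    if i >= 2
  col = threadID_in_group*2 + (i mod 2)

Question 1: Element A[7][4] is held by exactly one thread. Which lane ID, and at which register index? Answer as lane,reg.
30,0

r=7→G=7,rhi=0  c=4→T=2,p=0
L=7*4+2=30  i=0*2+0=0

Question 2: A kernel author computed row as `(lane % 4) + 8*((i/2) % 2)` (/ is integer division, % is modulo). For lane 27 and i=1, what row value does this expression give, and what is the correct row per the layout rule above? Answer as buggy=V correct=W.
`(lane % 4) + 8*((i/2) % 2)`[27,1]⇒3
lane 27⇒27/4=6, 27 mod 4=3
i=1  r:6+0⇒6  c:2·3+1⇒7
row: 3 vs 6

buggy=3 correct=6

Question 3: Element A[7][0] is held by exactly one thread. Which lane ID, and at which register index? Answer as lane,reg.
28,0

r:7=>grp=7,rB=0  c:0=>tig=0,lo=0
L=7*4+0=28  i=0*2+0=0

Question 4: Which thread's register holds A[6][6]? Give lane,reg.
r=6->g=6,rb=0  c=6->t=3,b0=0
L=6*4+3=27  i=0*2+0=0

27,0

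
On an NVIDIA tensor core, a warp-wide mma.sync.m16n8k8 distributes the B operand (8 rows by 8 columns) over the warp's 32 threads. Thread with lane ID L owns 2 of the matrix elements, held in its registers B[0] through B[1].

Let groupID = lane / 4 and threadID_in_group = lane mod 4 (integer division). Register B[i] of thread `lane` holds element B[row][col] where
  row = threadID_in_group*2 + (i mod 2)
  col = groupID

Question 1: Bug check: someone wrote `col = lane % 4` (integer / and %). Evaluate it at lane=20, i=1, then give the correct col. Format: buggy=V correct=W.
buggy=0 correct=5

`lane % 4`[20,1]⇒0
20: gr=5,th=0
[1] (0*2+1,5) = (1,5)
col: 0 vs 5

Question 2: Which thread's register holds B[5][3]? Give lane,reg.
c=3⇒gr=3  r=5⇒th=2,odd=1
L=3*4+2=14  i=1=1

14,1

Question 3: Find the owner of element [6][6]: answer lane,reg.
c=6->g=6  r=6->t=3,b0=0
L=6*4+3=27  i=0=0

27,0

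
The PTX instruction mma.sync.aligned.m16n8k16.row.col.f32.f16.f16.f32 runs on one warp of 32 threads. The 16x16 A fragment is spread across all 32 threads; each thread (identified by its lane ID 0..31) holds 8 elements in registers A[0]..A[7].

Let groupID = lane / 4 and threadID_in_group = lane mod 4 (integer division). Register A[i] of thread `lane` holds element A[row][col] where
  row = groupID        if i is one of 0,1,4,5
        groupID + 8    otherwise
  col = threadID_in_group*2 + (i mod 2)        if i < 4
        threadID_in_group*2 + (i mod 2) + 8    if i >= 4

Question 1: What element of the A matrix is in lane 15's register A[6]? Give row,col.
11,14

L=15->g=15>>2=3, t=15&3=3
[6]->row 3+8=11  col 3·2+0+8=14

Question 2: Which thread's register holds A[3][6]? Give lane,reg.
r:3=>grp=3,rB=0  c:6=>cB=0,tig=3,lo=0
L=3*4+3=15  i=0*4+0*2+0=0

15,0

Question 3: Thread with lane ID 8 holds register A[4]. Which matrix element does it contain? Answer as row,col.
2,8

lane 8: gid=2 (8/4), tid=0 (8%4)
i=4: r=2+0=2, c=0*2+0+8=8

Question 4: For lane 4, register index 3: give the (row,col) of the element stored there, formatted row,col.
9,1

4: grp=1,tig=0
[3] (1+8,0*2+1+0) = (9,1)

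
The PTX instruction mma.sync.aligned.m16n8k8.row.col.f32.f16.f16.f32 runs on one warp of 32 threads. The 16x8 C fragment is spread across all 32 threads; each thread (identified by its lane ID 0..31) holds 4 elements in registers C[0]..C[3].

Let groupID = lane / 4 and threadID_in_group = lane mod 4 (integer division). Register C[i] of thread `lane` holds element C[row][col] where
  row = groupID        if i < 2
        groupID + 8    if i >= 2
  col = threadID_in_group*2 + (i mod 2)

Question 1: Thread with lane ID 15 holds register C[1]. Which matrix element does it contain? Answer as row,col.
3,7

15: grp=3,tig=3
[1] (3+0,3*2+1) = (3,7)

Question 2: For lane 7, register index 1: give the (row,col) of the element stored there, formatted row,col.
L=7->g=7>>2=1, t=7&3=3
[1]->row 1+0=1  col 3·2+1=7

1,7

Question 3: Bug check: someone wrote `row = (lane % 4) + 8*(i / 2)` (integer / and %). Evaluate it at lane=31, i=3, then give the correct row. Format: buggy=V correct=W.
buggy=11 correct=15

`(lane % 4) + 8*(i / 2)`[31,3]⇒11
lane 31: gr=7 (31/4), th=3 (31%4)
i=3: r=7+8=15, c=3*2+1=7
row: 11 vs 15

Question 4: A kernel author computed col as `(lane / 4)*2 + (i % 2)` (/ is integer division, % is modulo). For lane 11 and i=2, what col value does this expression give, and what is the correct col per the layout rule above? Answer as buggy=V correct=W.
buggy=4 correct=6

`(lane / 4)*2 + (i % 2)`[11,2]=>4
lane 11=>11/4=2, 11 mod 4=3
i=2  r:2+8=>10  c:2·3+0=>6
col: 4 vs 6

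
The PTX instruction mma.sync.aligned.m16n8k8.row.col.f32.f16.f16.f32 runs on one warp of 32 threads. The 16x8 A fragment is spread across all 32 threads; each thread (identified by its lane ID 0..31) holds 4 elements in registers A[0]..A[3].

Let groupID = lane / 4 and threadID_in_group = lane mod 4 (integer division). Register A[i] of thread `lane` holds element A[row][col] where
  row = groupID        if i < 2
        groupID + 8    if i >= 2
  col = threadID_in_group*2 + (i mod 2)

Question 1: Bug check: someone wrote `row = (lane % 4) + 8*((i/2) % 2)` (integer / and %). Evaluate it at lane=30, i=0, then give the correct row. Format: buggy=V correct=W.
`(lane % 4) + 8*((i/2) % 2)`[30,0]=>2
30: grp=7,tig=2
[0] (7+0,2*2+0) = (7,4)
row: 2 vs 7

buggy=2 correct=7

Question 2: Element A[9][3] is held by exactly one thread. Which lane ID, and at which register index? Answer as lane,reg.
5,3

r=9→G=1,rhi=1  c=3→T=1,p=1
L=1*4+1=5  i=1*2+1=3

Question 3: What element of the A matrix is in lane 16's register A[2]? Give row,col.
12,0

lane 16⇒16/4=4, 16 mod 4=0
i=2  r:4+8⇒12  c:2·0+0⇒0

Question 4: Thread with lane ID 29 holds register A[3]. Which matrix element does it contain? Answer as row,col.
29: g=7,t=1
[3] (7+8,1*2+1) = (15,3)

15,3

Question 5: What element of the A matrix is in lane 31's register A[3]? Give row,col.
15,7

lane 31: g=7 (31/4), t=3 (31%4)
i=3: r=7+8=15, c=3*2+1=7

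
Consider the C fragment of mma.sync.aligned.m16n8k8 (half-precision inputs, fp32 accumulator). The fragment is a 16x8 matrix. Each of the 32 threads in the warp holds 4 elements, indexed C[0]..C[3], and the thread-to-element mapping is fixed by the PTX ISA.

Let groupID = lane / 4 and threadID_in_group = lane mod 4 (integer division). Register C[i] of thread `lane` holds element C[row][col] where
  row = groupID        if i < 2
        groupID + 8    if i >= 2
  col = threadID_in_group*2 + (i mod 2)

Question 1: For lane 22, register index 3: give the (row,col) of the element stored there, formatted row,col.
lane 22: g=5 (22/4), t=2 (22%4)
i=3: r=5+8=13, c=2*2+1=5

13,5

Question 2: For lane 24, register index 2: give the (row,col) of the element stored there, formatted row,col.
14,0

24: G=6,T=0
[2] (6+8,0*2+0) = (14,0)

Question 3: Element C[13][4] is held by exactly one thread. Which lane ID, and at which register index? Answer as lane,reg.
r:13=>grp=5,rB=1  c:4=>tig=2,lo=0
L=5*4+2=22  i=1*2+0=2

22,2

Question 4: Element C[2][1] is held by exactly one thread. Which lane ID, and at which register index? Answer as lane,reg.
r:2=>grp=2,rB=0  c:1=>tig=0,lo=1
L=2*4+0=8  i=0*2+1=1

8,1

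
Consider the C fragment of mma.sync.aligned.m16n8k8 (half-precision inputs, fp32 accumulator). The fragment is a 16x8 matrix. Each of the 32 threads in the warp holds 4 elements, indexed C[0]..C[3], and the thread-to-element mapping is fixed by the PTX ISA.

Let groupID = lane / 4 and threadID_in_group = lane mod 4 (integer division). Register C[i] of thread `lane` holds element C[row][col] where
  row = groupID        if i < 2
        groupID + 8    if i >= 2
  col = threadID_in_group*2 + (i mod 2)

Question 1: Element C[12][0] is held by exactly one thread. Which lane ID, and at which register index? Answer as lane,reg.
16,2

r=12->g=4,rb=1  c=0->t=0,b0=0
L=4*4+0=16  i=1*2+0=2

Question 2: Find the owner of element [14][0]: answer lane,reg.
r: 14->gid=6,r8=1  c: 0->tid=0,i&1=0
L=6*4+0=24  i=1*2+0=2

24,2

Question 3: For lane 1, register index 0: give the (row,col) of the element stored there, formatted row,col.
0,2

lane 1=>1/4=0, 1 mod 4=1
i=0  r:0+0=>0  c:2·1+0=>2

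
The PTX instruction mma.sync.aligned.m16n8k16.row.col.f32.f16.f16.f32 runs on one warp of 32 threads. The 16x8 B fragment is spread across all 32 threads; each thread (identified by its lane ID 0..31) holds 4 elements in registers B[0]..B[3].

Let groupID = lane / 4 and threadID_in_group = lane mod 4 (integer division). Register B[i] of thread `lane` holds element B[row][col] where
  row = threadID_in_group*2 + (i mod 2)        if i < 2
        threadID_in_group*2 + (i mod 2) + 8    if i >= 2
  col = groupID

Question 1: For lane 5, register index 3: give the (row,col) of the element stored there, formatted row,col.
11,1

L=5->gid=5>>2=1, tid=5&3=1
[3]->row 1·2+1+8=11  col gid=1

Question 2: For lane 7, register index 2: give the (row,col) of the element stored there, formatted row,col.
14,1

L=7→G=7>>2=1, T=7&3=3
[2]→row 3·2+0+8=14  col G=1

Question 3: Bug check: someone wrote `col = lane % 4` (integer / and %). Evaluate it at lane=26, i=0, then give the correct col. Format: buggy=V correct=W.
`lane % 4`[26,0]⇒2
lane 26: gr=6 (26/4), th=2 (26%4)
i=0: r=2*2+0+0=4, c=gr=6
col: 2 vs 6

buggy=2 correct=6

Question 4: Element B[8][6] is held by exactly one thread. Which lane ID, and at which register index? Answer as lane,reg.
c: 6->gid=6  r: 8->r8=1,tid=0,i&1=0
L=6*4+0=24  i=1*2+0=2

24,2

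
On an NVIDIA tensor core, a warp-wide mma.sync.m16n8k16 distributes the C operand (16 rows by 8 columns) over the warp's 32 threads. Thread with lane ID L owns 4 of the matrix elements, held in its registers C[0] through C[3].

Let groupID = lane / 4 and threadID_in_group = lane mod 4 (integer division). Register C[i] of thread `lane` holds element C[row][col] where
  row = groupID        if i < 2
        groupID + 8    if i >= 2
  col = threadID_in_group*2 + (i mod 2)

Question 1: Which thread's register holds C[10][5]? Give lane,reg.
r: 10->gid=2,r8=1  c: 5->tid=2,i&1=1
L=2*4+2=10  i=1*2+1=3

10,3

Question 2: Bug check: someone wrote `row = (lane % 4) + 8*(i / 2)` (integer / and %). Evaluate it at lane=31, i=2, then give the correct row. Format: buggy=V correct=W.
buggy=11 correct=15

`(lane % 4) + 8*(i / 2)`[31,2]→11
L=31→G=31>>2=7, T=31&3=3
[2]→row 7+8=15  col 3·2+0=6
row: 11 vs 15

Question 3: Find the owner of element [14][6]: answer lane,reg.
27,2

r:14=>grp=6,rB=1  c:6=>tig=3,lo=0
L=6*4+3=27  i=1*2+0=2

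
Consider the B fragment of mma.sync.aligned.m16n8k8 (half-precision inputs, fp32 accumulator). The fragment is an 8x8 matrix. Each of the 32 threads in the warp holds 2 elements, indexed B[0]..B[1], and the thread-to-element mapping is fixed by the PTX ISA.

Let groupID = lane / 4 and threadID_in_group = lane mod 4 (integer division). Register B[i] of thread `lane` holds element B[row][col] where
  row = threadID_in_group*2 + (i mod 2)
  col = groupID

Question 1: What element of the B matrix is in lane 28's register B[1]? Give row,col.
1,7

lane 28: grp=7 (28/4), tig=0 (28%4)
i=1: r=0*2+1=1, c=grp=7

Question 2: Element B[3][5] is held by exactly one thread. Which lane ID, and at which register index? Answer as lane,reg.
c:5=>grp=5  r:3=>tig=1,lo=1
L=5*4+1=21  i=1=1

21,1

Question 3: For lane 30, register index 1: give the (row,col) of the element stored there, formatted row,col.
30: g=7,t=2
[1] (2*2+1,7) = (5,7)

5,7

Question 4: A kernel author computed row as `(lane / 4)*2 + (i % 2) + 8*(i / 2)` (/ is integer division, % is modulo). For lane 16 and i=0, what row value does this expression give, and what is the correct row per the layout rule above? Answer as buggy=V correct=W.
buggy=8 correct=0

`(lane / 4)*2 + (i % 2) + 8*(i / 2)`[16,0]⇒8
lane 16⇒16/4=4, 16 mod 4=0
i=0  r:2·0+0⇒0  c:4
row: 8 vs 0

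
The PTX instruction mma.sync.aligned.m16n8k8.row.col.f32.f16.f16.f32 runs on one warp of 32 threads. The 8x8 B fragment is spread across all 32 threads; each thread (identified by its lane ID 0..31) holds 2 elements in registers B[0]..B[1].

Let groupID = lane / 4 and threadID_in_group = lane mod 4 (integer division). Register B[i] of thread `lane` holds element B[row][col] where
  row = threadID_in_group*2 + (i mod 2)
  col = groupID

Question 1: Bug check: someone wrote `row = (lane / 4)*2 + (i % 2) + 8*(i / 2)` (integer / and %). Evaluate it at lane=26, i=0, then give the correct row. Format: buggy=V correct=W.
buggy=12 correct=4

`(lane / 4)*2 + (i % 2) + 8*(i / 2)`[26,0]->12
26: g=6,t=2
[0] (2*2+0,6) = (4,6)
row: 12 vs 4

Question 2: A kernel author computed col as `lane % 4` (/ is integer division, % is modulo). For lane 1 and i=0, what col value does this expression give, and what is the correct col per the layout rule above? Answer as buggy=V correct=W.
buggy=1 correct=0

`lane % 4`[1,0]->1
L=1->g=1>>2=0, t=1&3=1
[0]->row 1·2+0=2  col g=0
col: 1 vs 0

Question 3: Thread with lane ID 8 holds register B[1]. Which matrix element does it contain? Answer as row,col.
lane 8->8/4=2, 8 mod 4=0
i=1  r:2·0+1->1  c:2

1,2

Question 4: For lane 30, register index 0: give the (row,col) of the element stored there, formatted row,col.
4,7

L=30⇒gr=30>>2=7, th=30&3=2
[0]⇒row 2·2+0=4  col gr=7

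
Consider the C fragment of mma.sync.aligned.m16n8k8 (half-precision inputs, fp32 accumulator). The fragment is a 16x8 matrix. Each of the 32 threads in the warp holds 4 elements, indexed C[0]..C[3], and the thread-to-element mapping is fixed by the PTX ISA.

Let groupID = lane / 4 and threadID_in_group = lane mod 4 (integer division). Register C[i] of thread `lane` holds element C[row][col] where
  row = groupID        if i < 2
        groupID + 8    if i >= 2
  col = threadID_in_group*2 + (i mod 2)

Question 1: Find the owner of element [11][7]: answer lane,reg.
15,3

r:11=>grp=3,rB=1  c:7=>tig=3,lo=1
L=3*4+3=15  i=1*2+1=3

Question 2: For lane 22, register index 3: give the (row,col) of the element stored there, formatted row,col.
lane 22=>22/4=5, 22 mod 4=2
i=3  r:5+8=>13  c:2·2+1=>5

13,5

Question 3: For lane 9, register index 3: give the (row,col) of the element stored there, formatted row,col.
10,3

L=9→G=9>>2=2, T=9&3=1
[3]→row 2+8=10  col 1·2+1=3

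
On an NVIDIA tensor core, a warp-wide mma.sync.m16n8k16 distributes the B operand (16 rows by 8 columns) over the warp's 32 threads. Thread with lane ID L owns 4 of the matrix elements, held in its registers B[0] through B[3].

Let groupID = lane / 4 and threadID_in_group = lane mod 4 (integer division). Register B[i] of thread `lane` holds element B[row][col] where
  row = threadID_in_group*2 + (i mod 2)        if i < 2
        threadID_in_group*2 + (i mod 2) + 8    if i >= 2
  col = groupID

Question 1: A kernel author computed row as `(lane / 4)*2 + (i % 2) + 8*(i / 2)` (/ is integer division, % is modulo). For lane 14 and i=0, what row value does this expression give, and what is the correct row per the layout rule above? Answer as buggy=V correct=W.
`(lane / 4)*2 + (i % 2) + 8*(i / 2)`[14,0]=>6
L=14=>grp=14>>2=3, tig=14&3=2
[0]=>row 2·2+0+0=4  col grp=3
row: 6 vs 4

buggy=6 correct=4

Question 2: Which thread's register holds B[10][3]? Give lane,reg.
c=3⇒gr=3  r=10⇒Rb=1,th=1,odd=0
L=3*4+1=13  i=1*2+0=2

13,2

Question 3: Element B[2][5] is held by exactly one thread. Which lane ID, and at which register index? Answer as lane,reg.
21,0

c=5->g=5  r=2->rb=0,t=1,b0=0
L=5*4+1=21  i=0*2+0=0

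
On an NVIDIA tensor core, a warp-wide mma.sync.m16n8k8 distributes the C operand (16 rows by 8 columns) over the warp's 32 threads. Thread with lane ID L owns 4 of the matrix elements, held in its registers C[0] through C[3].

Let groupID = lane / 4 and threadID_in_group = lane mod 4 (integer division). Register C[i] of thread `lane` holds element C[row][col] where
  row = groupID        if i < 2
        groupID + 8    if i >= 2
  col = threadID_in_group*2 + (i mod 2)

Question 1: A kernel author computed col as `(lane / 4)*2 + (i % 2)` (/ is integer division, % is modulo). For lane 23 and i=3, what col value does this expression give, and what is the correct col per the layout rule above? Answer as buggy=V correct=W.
buggy=11 correct=7

`(lane / 4)*2 + (i % 2)`[23,3]→11
L=23→G=23>>2=5, T=23&3=3
[3]→row 5+8=13  col 3·2+1=7
col: 11 vs 7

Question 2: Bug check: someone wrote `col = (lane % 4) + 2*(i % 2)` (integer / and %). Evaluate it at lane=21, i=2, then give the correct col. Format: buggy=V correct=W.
`(lane % 4) + 2*(i % 2)`[21,2]→1
21: G=5,T=1
[2] (5+8,1*2+0) = (13,2)
col: 1 vs 2

buggy=1 correct=2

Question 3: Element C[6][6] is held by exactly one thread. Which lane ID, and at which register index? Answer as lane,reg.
r=6->g=6,rb=0  c=6->t=3,b0=0
L=6*4+3=27  i=0*2+0=0

27,0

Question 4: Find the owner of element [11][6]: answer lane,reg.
r:11=>grp=3,rB=1  c:6=>tig=3,lo=0
L=3*4+3=15  i=1*2+0=2

15,2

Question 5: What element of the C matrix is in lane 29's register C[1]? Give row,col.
7,3

lane 29→29/4=7, 29 mod 4=1
i=1  r:7+0→7  c:2·1+1→3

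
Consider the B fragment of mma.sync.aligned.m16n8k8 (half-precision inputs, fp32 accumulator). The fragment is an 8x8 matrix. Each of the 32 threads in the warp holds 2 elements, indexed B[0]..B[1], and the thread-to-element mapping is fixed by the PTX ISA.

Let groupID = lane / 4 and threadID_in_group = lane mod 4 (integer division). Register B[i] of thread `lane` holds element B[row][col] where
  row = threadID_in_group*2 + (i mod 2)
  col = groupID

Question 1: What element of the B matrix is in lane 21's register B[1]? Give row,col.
3,5

lane 21→21/4=5, 21 mod 4=1
i=1  r:2·1+1→3  c:5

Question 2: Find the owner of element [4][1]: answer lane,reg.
c:1=>grp=1  r:4=>tig=2,lo=0
L=1*4+2=6  i=0=0

6,0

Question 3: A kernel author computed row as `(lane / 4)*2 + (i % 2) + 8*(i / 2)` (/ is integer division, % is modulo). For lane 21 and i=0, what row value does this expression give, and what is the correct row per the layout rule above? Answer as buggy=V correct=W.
`(lane / 4)*2 + (i % 2) + 8*(i / 2)`[21,0]=>10
21: grp=5,tig=1
[0] (1*2+0,5) = (2,5)
row: 10 vs 2

buggy=10 correct=2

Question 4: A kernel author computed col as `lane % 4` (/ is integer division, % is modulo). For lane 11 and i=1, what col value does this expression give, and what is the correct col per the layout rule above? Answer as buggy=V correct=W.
buggy=3 correct=2

`lane % 4`[11,1]⇒3
11: gr=2,th=3
[1] (3*2+1,2) = (7,2)
col: 3 vs 2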